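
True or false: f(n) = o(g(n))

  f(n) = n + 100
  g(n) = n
False

f(n) = n + 100 is O(n), and g(n) = n is O(n).
Since they have the same growth rate, f(n) = o(g(n)) is false.
(f = o(g) requires f to grow strictly slower, not equal.)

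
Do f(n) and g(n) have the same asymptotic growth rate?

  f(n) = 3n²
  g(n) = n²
True

f(n) = 3n² and g(n) = n² are both O(n²).
Since they have the same asymptotic growth rate, f(n) = Θ(g(n)) is true.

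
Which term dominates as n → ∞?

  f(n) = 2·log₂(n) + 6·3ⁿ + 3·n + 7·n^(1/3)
6·3ⁿ

Looking at each term:
  - 2·log₂(n) is O(log n)
  - 6·3ⁿ is O(3ⁿ)
  - 3·n is O(n)
  - 7·n^(1/3) is O(n^(1/3))

The term 6·3ⁿ (O(3ⁿ)) grows fastest and dominates all others.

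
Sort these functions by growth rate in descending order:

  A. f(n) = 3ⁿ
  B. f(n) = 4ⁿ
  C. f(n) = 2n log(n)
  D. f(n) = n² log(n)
B > A > D > C

Comparing growth rates:
B = 4ⁿ is O(4ⁿ)
A = 3ⁿ is O(3ⁿ)
D = n² log(n) is O(n² log n)
C = 2n log(n) is O(n log n)

Therefore, the order from fastest to slowest is: B > A > D > C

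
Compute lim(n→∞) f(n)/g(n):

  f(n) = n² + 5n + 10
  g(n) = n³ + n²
0

Since n² + 5n + 10 (O(n²)) grows slower than n³ + n² (O(n³)),
the ratio f(n)/g(n) → 0 as n → ∞.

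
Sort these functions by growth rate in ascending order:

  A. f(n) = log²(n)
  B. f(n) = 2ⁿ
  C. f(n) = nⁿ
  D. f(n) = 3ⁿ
A < B < D < C

Comparing growth rates:
A = log²(n) is O(log² n)
B = 2ⁿ is O(2ⁿ)
D = 3ⁿ is O(3ⁿ)
C = nⁿ is O(nⁿ)

Therefore, the order from slowest to fastest is: A < B < D < C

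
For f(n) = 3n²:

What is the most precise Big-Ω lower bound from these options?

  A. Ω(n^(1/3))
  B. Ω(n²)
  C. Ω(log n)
B

f(n) = 3n² is Ω(n²).
All listed options are valid Big-Ω bounds (lower bounds),
but Ω(n²) is the tightest (largest valid bound).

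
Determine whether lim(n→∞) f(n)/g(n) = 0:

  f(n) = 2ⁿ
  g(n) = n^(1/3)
False

f(n) = 2ⁿ is O(2ⁿ), and g(n) = n^(1/3) is O(n^(1/3)).
Since O(2ⁿ) grows faster than or equal to O(n^(1/3)), f(n) = o(g(n)) is false.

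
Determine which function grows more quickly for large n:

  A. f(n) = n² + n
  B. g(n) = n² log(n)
B

f(n) = n² + n is O(n²), while g(n) = n² log(n) is O(n² log n).
Since O(n² log n) grows faster than O(n²), g(n) dominates.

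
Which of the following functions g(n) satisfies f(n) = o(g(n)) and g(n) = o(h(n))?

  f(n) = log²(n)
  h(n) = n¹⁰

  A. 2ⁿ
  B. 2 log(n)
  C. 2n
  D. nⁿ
C

We need g(n) with log²(n) = o(g(n)) and g(n) = o(n¹⁰), i.e. O(log² n) ≺ g ≺ O(n¹⁰).
Check each option:
  A. 2ⁿ — O(2ⁿ) does not grow strictly slower than h(n)
  B. 2 log(n) — O(log n) does not grow strictly faster than f(n)
  C. 2n — O(n) is strictly between O(log² n) and O(n¹⁰) ✓
  D. nⁿ — O(nⁿ) does not grow strictly slower than h(n)

Only option C (2n) lies strictly between.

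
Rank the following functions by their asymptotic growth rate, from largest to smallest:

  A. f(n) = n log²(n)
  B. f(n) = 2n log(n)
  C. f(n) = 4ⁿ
C > A > B

Comparing growth rates:
C = 4ⁿ is O(4ⁿ)
A = n log²(n) is O(n log² n)
B = 2n log(n) is O(n log n)

Therefore, the order from fastest to slowest is: C > A > B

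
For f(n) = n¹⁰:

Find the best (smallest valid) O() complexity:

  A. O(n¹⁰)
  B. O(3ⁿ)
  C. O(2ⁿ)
A

f(n) = n¹⁰ is O(n¹⁰).
All listed options are valid Big-O bounds (upper bounds),
but O(n¹⁰) is the tightest (smallest valid bound).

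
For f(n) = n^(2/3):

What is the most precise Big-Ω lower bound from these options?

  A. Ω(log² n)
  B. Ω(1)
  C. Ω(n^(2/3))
C

f(n) = n^(2/3) is Ω(n^(2/3)).
All listed options are valid Big-Ω bounds (lower bounds),
but Ω(n^(2/3)) is the tightest (largest valid bound).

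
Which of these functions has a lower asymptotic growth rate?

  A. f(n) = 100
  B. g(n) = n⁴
A

f(n) = 100 is O(1), while g(n) = n⁴ is O(n⁴).
Since O(1) grows slower than O(n⁴), f(n) is dominated.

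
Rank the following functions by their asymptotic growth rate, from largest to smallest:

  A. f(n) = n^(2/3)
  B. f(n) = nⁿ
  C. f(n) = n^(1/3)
B > A > C

Comparing growth rates:
B = nⁿ is O(nⁿ)
A = n^(2/3) is O(n^(2/3))
C = n^(1/3) is O(n^(1/3))

Therefore, the order from fastest to slowest is: B > A > C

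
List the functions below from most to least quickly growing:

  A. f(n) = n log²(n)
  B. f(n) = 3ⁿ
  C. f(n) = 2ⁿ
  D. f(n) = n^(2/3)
B > C > A > D

Comparing growth rates:
B = 3ⁿ is O(3ⁿ)
C = 2ⁿ is O(2ⁿ)
A = n log²(n) is O(n log² n)
D = n^(2/3) is O(n^(2/3))

Therefore, the order from fastest to slowest is: B > C > A > D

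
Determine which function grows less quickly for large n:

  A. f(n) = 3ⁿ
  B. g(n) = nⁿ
A

f(n) = 3ⁿ is O(3ⁿ), while g(n) = nⁿ is O(nⁿ).
Since O(3ⁿ) grows slower than O(nⁿ), f(n) is dominated.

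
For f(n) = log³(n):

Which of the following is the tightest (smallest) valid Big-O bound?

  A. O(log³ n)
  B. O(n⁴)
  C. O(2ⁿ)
A

f(n) = log³(n) is O(log³ n).
All listed options are valid Big-O bounds (upper bounds),
but O(log³ n) is the tightest (smallest valid bound).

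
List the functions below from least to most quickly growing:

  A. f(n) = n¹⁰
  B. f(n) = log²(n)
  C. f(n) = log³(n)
B < C < A

Comparing growth rates:
B = log²(n) is O(log² n)
C = log³(n) is O(log³ n)
A = n¹⁰ is O(n¹⁰)

Therefore, the order from slowest to fastest is: B < C < A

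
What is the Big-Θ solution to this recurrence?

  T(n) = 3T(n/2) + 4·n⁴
Θ(n⁴)

Master Theorem: a = 3, b = 2, f(n) = 4·n⁴.
Compute the critical exponent d = log₂(3) = 1.585.
Compare f(n) = Θ(n⁴) against n^d:
  k = 4 > d = 1.585, so f(n) = Ω(n^(d+ε)) — Case 3.
  Regularity: a·(n/b)^4/n^4 = a/b^4 = 3/16 < 1 ✓.
  The top-level work dominates: T(n) = Θ(f(n)) = Θ(n⁴).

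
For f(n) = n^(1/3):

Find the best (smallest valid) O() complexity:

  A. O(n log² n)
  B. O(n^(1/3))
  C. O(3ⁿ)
B

f(n) = n^(1/3) is O(n^(1/3)).
All listed options are valid Big-O bounds (upper bounds),
but O(n^(1/3)) is the tightest (smallest valid bound).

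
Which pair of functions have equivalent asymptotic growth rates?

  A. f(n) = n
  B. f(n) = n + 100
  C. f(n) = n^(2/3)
A and B

Examining each function:
  A. n is O(n)
  B. n + 100 is O(n)
  C. n^(2/3) is O(n^(2/3))

Functions A and B both have the same complexity class.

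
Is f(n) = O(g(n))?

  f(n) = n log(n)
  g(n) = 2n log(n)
True

f(n) = n log(n) and g(n) = 2n log(n) are both O(n log n).
Big-O permits equal growth rates (f ≤ c·g for some c), so f(n) = O(g(n)) is true.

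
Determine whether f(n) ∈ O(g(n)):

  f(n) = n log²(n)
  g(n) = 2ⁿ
True

f(n) = n log²(n) is O(n log² n), and g(n) = 2ⁿ is O(2ⁿ).
Since O(n log² n) ⊆ O(2ⁿ) (f grows no faster than g), f(n) = O(g(n)) is true.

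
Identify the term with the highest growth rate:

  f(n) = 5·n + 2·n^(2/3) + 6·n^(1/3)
5·n

Looking at each term:
  - 5·n is O(n)
  - 2·n^(2/3) is O(n^(2/3))
  - 6·n^(1/3) is O(n^(1/3))

The term 5·n (O(n)) grows fastest and dominates all others.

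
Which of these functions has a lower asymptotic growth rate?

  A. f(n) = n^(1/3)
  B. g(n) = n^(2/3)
A

f(n) = n^(1/3) is O(n^(1/3)), while g(n) = n^(2/3) is O(n^(2/3)).
Since O(n^(1/3)) grows slower than O(n^(2/3)), f(n) is dominated.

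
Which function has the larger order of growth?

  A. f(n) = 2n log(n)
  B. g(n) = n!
B

f(n) = 2n log(n) is O(n log n), while g(n) = n! is O(n!).
Since O(n!) grows faster than O(n log n), g(n) dominates.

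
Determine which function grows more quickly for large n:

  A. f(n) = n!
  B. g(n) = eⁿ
A

f(n) = n! is O(n!), while g(n) = eⁿ is O(eⁿ).
Since O(n!) grows faster than O(eⁿ), f(n) dominates.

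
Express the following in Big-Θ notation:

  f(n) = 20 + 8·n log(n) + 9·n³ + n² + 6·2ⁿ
Θ(2ⁿ)

Order the terms by growth rate: 20 ≺ 8·n log(n) ≺ n² ≺ 9·n³ ≺ 6·2ⁿ.
The fastest-growing term 6·2ⁿ dominates as n → ∞; dropping its constant factor gives Θ(2ⁿ).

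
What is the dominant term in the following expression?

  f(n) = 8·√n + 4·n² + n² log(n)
n² log(n)

Looking at each term:
  - 8·√n is O(√n)
  - 4·n² is O(n²)
  - n² log(n) is O(n² log n)

The term n² log(n) (O(n² log n)) grows fastest and dominates all others.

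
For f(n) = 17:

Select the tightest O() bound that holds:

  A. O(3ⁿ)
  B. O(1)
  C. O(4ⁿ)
B

f(n) = 17 is O(1).
All listed options are valid Big-O bounds (upper bounds),
but O(1) is the tightest (smallest valid bound).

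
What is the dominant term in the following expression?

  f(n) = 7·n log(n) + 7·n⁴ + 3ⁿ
3ⁿ

Looking at each term:
  - 7·n log(n) is O(n log n)
  - 7·n⁴ is O(n⁴)
  - 3ⁿ is O(3ⁿ)

The term 3ⁿ (O(3ⁿ)) grows fastest and dominates all others.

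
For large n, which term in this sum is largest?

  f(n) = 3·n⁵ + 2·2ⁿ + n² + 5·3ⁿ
5·3ⁿ

Looking at each term:
  - 3·n⁵ is O(n⁵)
  - 2·2ⁿ is O(2ⁿ)
  - n² is O(n²)
  - 5·3ⁿ is O(3ⁿ)

The term 5·3ⁿ (O(3ⁿ)) grows fastest and dominates all others.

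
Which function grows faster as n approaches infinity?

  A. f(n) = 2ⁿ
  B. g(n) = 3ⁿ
B

f(n) = 2ⁿ is O(2ⁿ), while g(n) = 3ⁿ is O(3ⁿ).
Since O(3ⁿ) grows faster than O(2ⁿ), g(n) dominates.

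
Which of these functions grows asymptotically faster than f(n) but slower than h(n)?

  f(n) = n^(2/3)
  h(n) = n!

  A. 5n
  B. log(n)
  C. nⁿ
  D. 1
A

We need g(n) with n^(2/3) = o(g(n)) and g(n) = o(n!), i.e. O(n^(2/3)) ≺ g ≺ O(n!).
Check each option:
  A. 5n — O(n) is strictly between O(n^(2/3)) and O(n!) ✓
  B. log(n) — O(log n) does not grow strictly faster than f(n)
  C. nⁿ — O(nⁿ) does not grow strictly slower than h(n)
  D. 1 — O(1) does not grow strictly faster than f(n)

Only option A (5n) lies strictly between.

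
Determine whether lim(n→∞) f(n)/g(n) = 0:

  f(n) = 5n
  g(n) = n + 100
False

f(n) = 5n is O(n), and g(n) = n + 100 is O(n).
Since they have the same growth rate, f(n) = o(g(n)) is false.
(f = o(g) requires f to grow strictly slower, not equal.)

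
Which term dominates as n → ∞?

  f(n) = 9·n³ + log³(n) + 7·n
9·n³

Looking at each term:
  - 9·n³ is O(n³)
  - log³(n) is O(log³ n)
  - 7·n is O(n)

The term 9·n³ (O(n³)) grows fastest and dominates all others.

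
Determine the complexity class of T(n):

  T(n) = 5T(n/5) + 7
Θ(n)

Master Theorem: a = 5, b = 5, f(n) = 7.
Compute the critical exponent d = log₅(5) = 1.
Compare f(n) = Θ(1) against n^d:
  k = 0 < d = 1, so f(n) = O(n^(d-ε)) — Case 1.
  The recursion cost dominates: T(n) = Θ(n^d) = Θ(n).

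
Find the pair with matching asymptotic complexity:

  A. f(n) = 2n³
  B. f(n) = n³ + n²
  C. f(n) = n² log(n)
A and B

Examining each function:
  A. 2n³ is O(n³)
  B. n³ + n² is O(n³)
  C. n² log(n) is O(n² log n)

Functions A and B both have the same complexity class.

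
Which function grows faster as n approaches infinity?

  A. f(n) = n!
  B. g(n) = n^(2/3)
A

f(n) = n! is O(n!), while g(n) = n^(2/3) is O(n^(2/3)).
Since O(n!) grows faster than O(n^(2/3)), f(n) dominates.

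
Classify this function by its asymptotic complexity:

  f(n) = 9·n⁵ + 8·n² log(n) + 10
O(n⁵)

The dominant term in 9·n⁵ + 8·n² log(n) + 10 is 9·n⁵, which is Θ(n⁵).
Lower-order terms (8·n² log(n), 10) are asymptotically negligible.
Constants are absorbed, so the tightest bound is O(n⁵).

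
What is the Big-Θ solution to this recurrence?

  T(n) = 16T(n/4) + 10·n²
Θ(n² log n)

Master Theorem: a = 16, b = 4, f(n) = 10·n².
Compute the critical exponent d = log₄(16) = 2.
Compare f(n) = Θ(n²) against n^d:
  k = 2 = d, so f(n) = Θ(n^d) — Case 2.
  Work is balanced across levels: T(n) = Θ(n^d log n) = Θ(n² log n).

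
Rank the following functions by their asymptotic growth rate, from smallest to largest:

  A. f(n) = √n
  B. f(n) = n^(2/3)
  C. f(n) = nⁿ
A < B < C

Comparing growth rates:
A = √n is O(√n)
B = n^(2/3) is O(n^(2/3))
C = nⁿ is O(nⁿ)

Therefore, the order from slowest to fastest is: A < B < C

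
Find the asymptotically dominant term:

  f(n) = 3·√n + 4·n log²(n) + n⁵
n⁵

Looking at each term:
  - 3·√n is O(√n)
  - 4·n log²(n) is O(n log² n)
  - n⁵ is O(n⁵)

The term n⁵ (O(n⁵)) grows fastest and dominates all others.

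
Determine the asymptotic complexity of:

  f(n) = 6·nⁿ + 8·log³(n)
O(nⁿ)

The dominant term in 6·nⁿ + 8·log³(n) is 6·nⁿ, which is Θ(nⁿ).
Lower-order terms (8·log³(n)) are asymptotically negligible.
Constants are absorbed, so the tightest bound is O(nⁿ).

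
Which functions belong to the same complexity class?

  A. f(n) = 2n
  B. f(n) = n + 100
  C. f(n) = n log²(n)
A and B

Examining each function:
  A. 2n is O(n)
  B. n + 100 is O(n)
  C. n log²(n) is O(n log² n)

Functions A and B both have the same complexity class.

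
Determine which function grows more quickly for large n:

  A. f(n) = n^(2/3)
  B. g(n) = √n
A

f(n) = n^(2/3) is O(n^(2/3)), while g(n) = √n is O(√n).
Since O(n^(2/3)) grows faster than O(√n), f(n) dominates.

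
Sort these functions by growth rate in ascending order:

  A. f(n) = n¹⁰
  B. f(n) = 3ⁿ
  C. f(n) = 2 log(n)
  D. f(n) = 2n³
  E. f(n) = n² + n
C < E < D < A < B

Comparing growth rates:
C = 2 log(n) is O(log n)
E = n² + n is O(n²)
D = 2n³ is O(n³)
A = n¹⁰ is O(n¹⁰)
B = 3ⁿ is O(3ⁿ)

Therefore, the order from slowest to fastest is: C < E < D < A < B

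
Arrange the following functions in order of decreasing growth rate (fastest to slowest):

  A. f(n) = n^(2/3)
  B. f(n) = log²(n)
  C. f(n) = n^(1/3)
A > C > B

Comparing growth rates:
A = n^(2/3) is O(n^(2/3))
C = n^(1/3) is O(n^(1/3))
B = log²(n) is O(log² n)

Therefore, the order from fastest to slowest is: A > C > B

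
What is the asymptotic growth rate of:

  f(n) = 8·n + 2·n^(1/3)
Θ(n)

Order the terms by growth rate: 2·n^(1/3) ≺ 8·n.
The fastest-growing term 8·n dominates as n → ∞; dropping its constant factor gives Θ(n).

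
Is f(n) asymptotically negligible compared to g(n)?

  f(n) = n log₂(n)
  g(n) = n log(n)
False

f(n) = n log₂(n) is O(n log n), and g(n) = n log(n) is O(n log n).
Since they have the same growth rate, f(n) = o(g(n)) is false.
(f = o(g) requires f to grow strictly slower, not equal.)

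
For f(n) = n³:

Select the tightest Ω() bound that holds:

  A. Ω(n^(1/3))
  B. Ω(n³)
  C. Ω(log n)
B

f(n) = n³ is Ω(n³).
All listed options are valid Big-Ω bounds (lower bounds),
but Ω(n³) is the tightest (largest valid bound).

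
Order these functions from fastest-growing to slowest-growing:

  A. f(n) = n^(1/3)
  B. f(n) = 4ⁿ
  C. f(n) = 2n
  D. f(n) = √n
B > C > D > A

Comparing growth rates:
B = 4ⁿ is O(4ⁿ)
C = 2n is O(n)
D = √n is O(√n)
A = n^(1/3) is O(n^(1/3))

Therefore, the order from fastest to slowest is: B > C > D > A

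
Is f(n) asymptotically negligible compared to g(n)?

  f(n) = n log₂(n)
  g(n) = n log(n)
False

f(n) = n log₂(n) is O(n log n), and g(n) = n log(n) is O(n log n).
Since they have the same growth rate, f(n) = o(g(n)) is false.
(f = o(g) requires f to grow strictly slower, not equal.)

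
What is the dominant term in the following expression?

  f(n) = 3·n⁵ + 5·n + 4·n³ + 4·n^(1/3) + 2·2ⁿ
2·2ⁿ

Looking at each term:
  - 3·n⁵ is O(n⁵)
  - 5·n is O(n)
  - 4·n³ is O(n³)
  - 4·n^(1/3) is O(n^(1/3))
  - 2·2ⁿ is O(2ⁿ)

The term 2·2ⁿ (O(2ⁿ)) grows fastest and dominates all others.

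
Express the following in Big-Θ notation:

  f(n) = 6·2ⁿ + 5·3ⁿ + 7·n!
Θ(n!)

Order the terms by growth rate: 6·2ⁿ ≺ 5·3ⁿ ≺ 7·n!.
The fastest-growing term 7·n! dominates as n → ∞; dropping its constant factor gives Θ(n!).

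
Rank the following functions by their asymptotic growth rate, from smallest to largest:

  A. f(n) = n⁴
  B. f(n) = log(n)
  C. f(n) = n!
B < A < C

Comparing growth rates:
B = log(n) is O(log n)
A = n⁴ is O(n⁴)
C = n! is O(n!)

Therefore, the order from slowest to fastest is: B < A < C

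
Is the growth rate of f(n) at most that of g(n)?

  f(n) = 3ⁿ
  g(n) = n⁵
False

f(n) = 3ⁿ is O(3ⁿ), and g(n) = n⁵ is O(n⁵).
Since O(3ⁿ) grows faster than O(n⁵), f(n) = O(g(n)) is false.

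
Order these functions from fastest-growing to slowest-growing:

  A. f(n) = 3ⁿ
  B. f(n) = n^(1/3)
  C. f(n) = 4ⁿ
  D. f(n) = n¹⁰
C > A > D > B

Comparing growth rates:
C = 4ⁿ is O(4ⁿ)
A = 3ⁿ is O(3ⁿ)
D = n¹⁰ is O(n¹⁰)
B = n^(1/3) is O(n^(1/3))

Therefore, the order from fastest to slowest is: C > A > D > B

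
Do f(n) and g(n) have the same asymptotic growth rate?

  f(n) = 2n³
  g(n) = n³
True

f(n) = 2n³ and g(n) = n³ are both O(n³).
Since they have the same asymptotic growth rate, f(n) = Θ(g(n)) is true.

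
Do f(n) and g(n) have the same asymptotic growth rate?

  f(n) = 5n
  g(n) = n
True

f(n) = 5n and g(n) = n are both O(n).
Since they have the same asymptotic growth rate, f(n) = Θ(g(n)) is true.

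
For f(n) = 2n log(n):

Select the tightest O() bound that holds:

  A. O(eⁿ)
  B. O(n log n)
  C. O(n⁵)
B

f(n) = 2n log(n) is O(n log n).
All listed options are valid Big-O bounds (upper bounds),
but O(n log n) is the tightest (smallest valid bound).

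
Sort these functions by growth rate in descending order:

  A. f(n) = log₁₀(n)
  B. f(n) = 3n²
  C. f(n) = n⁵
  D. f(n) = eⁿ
D > C > B > A

Comparing growth rates:
D = eⁿ is O(eⁿ)
C = n⁵ is O(n⁵)
B = 3n² is O(n²)
A = log₁₀(n) is O(log n)

Therefore, the order from fastest to slowest is: D > C > B > A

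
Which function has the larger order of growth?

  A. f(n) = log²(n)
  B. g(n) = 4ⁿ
B

f(n) = log²(n) is O(log² n), while g(n) = 4ⁿ is O(4ⁿ).
Since O(4ⁿ) grows faster than O(log² n), g(n) dominates.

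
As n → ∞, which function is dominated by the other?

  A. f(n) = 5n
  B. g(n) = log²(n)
B

f(n) = 5n is O(n), while g(n) = log²(n) is O(log² n).
Since O(log² n) grows slower than O(n), g(n) is dominated.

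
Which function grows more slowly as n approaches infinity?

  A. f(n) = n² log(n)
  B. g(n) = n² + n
B

f(n) = n² log(n) is O(n² log n), while g(n) = n² + n is O(n²).
Since O(n²) grows slower than O(n² log n), g(n) is dominated.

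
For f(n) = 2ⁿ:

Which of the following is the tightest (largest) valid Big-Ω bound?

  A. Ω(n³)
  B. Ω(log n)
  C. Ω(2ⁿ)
C

f(n) = 2ⁿ is Ω(2ⁿ).
All listed options are valid Big-Ω bounds (lower bounds),
but Ω(2ⁿ) is the tightest (largest valid bound).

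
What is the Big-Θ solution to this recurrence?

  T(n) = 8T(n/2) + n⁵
Θ(n⁵)

Master Theorem: a = 8, b = 2, f(n) = n⁵.
Compute the critical exponent d = log₂(8) = 3.
Compare f(n) = Θ(n⁵) against n^d:
  k = 5 > d = 3, so f(n) = Ω(n^(d+ε)) — Case 3.
  Regularity: a·(n/b)^5/n^5 = a/b^5 = 8/32 < 1 ✓.
  The top-level work dominates: T(n) = Θ(f(n)) = Θ(n⁵).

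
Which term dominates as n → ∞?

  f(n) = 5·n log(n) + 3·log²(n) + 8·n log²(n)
8·n log²(n)

Looking at each term:
  - 5·n log(n) is O(n log n)
  - 3·log²(n) is O(log² n)
  - 8·n log²(n) is O(n log² n)

The term 8·n log²(n) (O(n log² n)) grows fastest and dominates all others.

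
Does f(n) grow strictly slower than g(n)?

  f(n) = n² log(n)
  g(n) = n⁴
True

f(n) = n² log(n) is O(n² log n), and g(n) = n⁴ is O(n⁴).
Since O(n² log n) grows strictly slower than O(n⁴), f(n) = o(g(n)) is true.
This means lim(n→∞) f(n)/g(n) = 0.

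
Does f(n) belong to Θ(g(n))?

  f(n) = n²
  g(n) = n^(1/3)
False

f(n) = n² is O(n²), and g(n) = n^(1/3) is O(n^(1/3)).
Since they have different growth rates, f(n) = Θ(g(n)) is false.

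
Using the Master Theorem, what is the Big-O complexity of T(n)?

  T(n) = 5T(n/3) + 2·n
Θ(n^log₃(5))

Master Theorem: a = 5, b = 3, f(n) = 2·n.
Compute the critical exponent d = log₃(5) = 1.465.
Compare f(n) = Θ(n) against n^d:
  k = 1 < d = 1.465, so f(n) = O(n^(d-ε)) — Case 1.
  The recursion cost dominates: T(n) = Θ(n^d) = Θ(n^log₃(5)).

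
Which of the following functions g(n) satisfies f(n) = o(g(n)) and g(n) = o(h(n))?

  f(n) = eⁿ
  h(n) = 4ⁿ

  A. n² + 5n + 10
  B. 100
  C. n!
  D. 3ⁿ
D

We need g(n) with eⁿ = o(g(n)) and g(n) = o(4ⁿ), i.e. O(eⁿ) ≺ g ≺ O(4ⁿ).
Check each option:
  A. n² + 5n + 10 — O(n²) does not grow strictly faster than f(n)
  B. 100 — O(1) does not grow strictly faster than f(n)
  C. n! — O(n!) does not grow strictly slower than h(n)
  D. 3ⁿ — O(3ⁿ) is strictly between O(eⁿ) and O(4ⁿ) ✓

Only option D (3ⁿ) lies strictly between.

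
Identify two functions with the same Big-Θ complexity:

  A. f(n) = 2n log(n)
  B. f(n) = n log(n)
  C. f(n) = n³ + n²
A and B

Examining each function:
  A. 2n log(n) is O(n log n)
  B. n log(n) is O(n log n)
  C. n³ + n² is O(n³)

Functions A and B both have the same complexity class.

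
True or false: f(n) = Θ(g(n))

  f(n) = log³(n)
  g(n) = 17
False

f(n) = log³(n) is O(log³ n), and g(n) = 17 is O(1).
Since they have different growth rates, f(n) = Θ(g(n)) is false.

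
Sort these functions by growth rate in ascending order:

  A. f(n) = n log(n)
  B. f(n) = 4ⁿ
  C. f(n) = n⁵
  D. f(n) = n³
A < D < C < B

Comparing growth rates:
A = n log(n) is O(n log n)
D = n³ is O(n³)
C = n⁵ is O(n⁵)
B = 4ⁿ is O(4ⁿ)

Therefore, the order from slowest to fastest is: A < D < C < B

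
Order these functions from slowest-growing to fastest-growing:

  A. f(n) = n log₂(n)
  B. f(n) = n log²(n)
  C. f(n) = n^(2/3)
C < A < B

Comparing growth rates:
C = n^(2/3) is O(n^(2/3))
A = n log₂(n) is O(n log n)
B = n log²(n) is O(n log² n)

Therefore, the order from slowest to fastest is: C < A < B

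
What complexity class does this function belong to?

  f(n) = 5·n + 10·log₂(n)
O(n)

The dominant term in 5·n + 10·log₂(n) is 5·n, which is Θ(n).
Lower-order terms (10·log₂(n)) are asymptotically negligible.
Constants are absorbed, so the tightest bound is O(n).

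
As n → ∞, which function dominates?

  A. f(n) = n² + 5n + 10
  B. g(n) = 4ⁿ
B

f(n) = n² + 5n + 10 is O(n²), while g(n) = 4ⁿ is O(4ⁿ).
Since O(4ⁿ) grows faster than O(n²), g(n) dominates.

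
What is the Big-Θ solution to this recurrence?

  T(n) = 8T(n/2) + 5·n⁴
Θ(n⁴)

Master Theorem: a = 8, b = 2, f(n) = 5·n⁴.
Compute the critical exponent d = log₂(8) = 3.
Compare f(n) = Θ(n⁴) against n^d:
  k = 4 > d = 3, so f(n) = Ω(n^(d+ε)) — Case 3.
  Regularity: a·(n/b)^4/n^4 = a/b^4 = 8/16 < 1 ✓.
  The top-level work dominates: T(n) = Θ(f(n)) = Θ(n⁴).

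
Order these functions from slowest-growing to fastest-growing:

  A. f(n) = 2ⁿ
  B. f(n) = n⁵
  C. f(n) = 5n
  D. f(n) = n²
C < D < B < A

Comparing growth rates:
C = 5n is O(n)
D = n² is O(n²)
B = n⁵ is O(n⁵)
A = 2ⁿ is O(2ⁿ)

Therefore, the order from slowest to fastest is: C < D < B < A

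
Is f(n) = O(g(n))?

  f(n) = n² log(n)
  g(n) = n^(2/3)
False

f(n) = n² log(n) is O(n² log n), and g(n) = n^(2/3) is O(n^(2/3)).
Since O(n² log n) grows faster than O(n^(2/3)), f(n) = O(g(n)) is false.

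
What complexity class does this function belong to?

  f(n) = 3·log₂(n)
O(log n)

The dominant term in 3·log₂(n) is 3·log₂(n), which is Θ(log n).
Constants are absorbed, so the tightest bound is O(log n).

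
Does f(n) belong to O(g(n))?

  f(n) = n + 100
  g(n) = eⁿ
True

f(n) = n + 100 is O(n), and g(n) = eⁿ is O(eⁿ).
Since O(n) ⊆ O(eⁿ) (f grows no faster than g), f(n) = O(g(n)) is true.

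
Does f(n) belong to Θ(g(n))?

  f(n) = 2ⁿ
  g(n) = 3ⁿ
False

f(n) = 2ⁿ is O(2ⁿ), and g(n) = 3ⁿ is O(3ⁿ).
Since they have different growth rates, f(n) = Θ(g(n)) is false.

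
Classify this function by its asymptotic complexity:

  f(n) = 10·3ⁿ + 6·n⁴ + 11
O(3ⁿ)

The dominant term in 10·3ⁿ + 6·n⁴ + 11 is 10·3ⁿ, which is Θ(3ⁿ).
Lower-order terms (6·n⁴, 11) are asymptotically negligible.
Constants are absorbed, so the tightest bound is O(3ⁿ).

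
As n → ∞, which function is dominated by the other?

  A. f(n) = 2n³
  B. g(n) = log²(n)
B

f(n) = 2n³ is O(n³), while g(n) = log²(n) is O(log² n).
Since O(log² n) grows slower than O(n³), g(n) is dominated.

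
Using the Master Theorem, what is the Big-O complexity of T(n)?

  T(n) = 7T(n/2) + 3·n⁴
Θ(n⁴)

Master Theorem: a = 7, b = 2, f(n) = 3·n⁴.
Compute the critical exponent d = log₂(7) = 2.807.
Compare f(n) = Θ(n⁴) against n^d:
  k = 4 > d = 2.807, so f(n) = Ω(n^(d+ε)) — Case 3.
  Regularity: a·(n/b)^4/n^4 = a/b^4 = 7/16 < 1 ✓.
  The top-level work dominates: T(n) = Θ(f(n)) = Θ(n⁴).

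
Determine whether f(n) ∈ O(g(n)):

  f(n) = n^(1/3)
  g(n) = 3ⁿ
True

f(n) = n^(1/3) is O(n^(1/3)), and g(n) = 3ⁿ is O(3ⁿ).
Since O(n^(1/3)) ⊆ O(3ⁿ) (f grows no faster than g), f(n) = O(g(n)) is true.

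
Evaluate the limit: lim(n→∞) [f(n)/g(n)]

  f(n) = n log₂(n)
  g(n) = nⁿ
0

Since n log₂(n) (O(n log n)) grows slower than nⁿ (O(nⁿ)),
the ratio f(n)/g(n) → 0 as n → ∞.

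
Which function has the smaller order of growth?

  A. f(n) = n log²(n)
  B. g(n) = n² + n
A

f(n) = n log²(n) is O(n log² n), while g(n) = n² + n is O(n²).
Since O(n log² n) grows slower than O(n²), f(n) is dominated.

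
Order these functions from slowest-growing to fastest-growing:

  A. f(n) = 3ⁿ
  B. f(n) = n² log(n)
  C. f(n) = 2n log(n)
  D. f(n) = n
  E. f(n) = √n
E < D < C < B < A

Comparing growth rates:
E = √n is O(√n)
D = n is O(n)
C = 2n log(n) is O(n log n)
B = n² log(n) is O(n² log n)
A = 3ⁿ is O(3ⁿ)

Therefore, the order from slowest to fastest is: E < D < C < B < A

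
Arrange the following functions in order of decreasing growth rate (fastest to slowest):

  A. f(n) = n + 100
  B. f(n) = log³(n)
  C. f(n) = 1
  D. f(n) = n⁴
D > A > B > C

Comparing growth rates:
D = n⁴ is O(n⁴)
A = n + 100 is O(n)
B = log³(n) is O(log³ n)
C = 1 is O(1)

Therefore, the order from fastest to slowest is: D > A > B > C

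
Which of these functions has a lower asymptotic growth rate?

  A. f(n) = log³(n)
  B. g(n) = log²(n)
B

f(n) = log³(n) is O(log³ n), while g(n) = log²(n) is O(log² n).
Since O(log² n) grows slower than O(log³ n), g(n) is dominated.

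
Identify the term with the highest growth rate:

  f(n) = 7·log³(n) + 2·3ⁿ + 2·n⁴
2·3ⁿ

Looking at each term:
  - 7·log³(n) is O(log³ n)
  - 2·3ⁿ is O(3ⁿ)
  - 2·n⁴ is O(n⁴)

The term 2·3ⁿ (O(3ⁿ)) grows fastest and dominates all others.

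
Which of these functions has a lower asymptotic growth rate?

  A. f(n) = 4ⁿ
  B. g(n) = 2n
B

f(n) = 4ⁿ is O(4ⁿ), while g(n) = 2n is O(n).
Since O(n) grows slower than O(4ⁿ), g(n) is dominated.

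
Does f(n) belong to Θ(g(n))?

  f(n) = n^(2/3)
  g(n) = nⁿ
False

f(n) = n^(2/3) is O(n^(2/3)), and g(n) = nⁿ is O(nⁿ).
Since they have different growth rates, f(n) = Θ(g(n)) is false.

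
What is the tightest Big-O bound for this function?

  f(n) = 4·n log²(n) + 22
O(n log² n)

The dominant term in 4·n log²(n) + 22 is 4·n log²(n), which is Θ(n log² n).
Lower-order terms (22) are asymptotically negligible.
Constants are absorbed, so the tightest bound is O(n log² n).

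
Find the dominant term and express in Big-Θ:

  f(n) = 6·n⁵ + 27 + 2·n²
Θ(n⁵)

Order the terms by growth rate: 27 ≺ 2·n² ≺ 6·n⁵.
The fastest-growing term 6·n⁵ dominates as n → ∞; dropping its constant factor gives Θ(n⁵).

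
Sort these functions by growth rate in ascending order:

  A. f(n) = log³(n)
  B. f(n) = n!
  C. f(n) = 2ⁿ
A < C < B

Comparing growth rates:
A = log³(n) is O(log³ n)
C = 2ⁿ is O(2ⁿ)
B = n! is O(n!)

Therefore, the order from slowest to fastest is: A < C < B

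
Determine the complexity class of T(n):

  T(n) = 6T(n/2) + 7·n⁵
Θ(n⁵)

Master Theorem: a = 6, b = 2, f(n) = 7·n⁵.
Compute the critical exponent d = log₂(6) = 2.585.
Compare f(n) = Θ(n⁵) against n^d:
  k = 5 > d = 2.585, so f(n) = Ω(n^(d+ε)) — Case 3.
  Regularity: a·(n/b)^5/n^5 = a/b^5 = 6/32 < 1 ✓.
  The top-level work dominates: T(n) = Θ(f(n)) = Θ(n⁵).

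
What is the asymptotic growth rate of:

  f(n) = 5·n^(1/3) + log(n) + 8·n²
Θ(n²)

Order the terms by growth rate: log(n) ≺ 5·n^(1/3) ≺ 8·n².
The fastest-growing term 8·n² dominates as n → ∞; dropping its constant factor gives Θ(n²).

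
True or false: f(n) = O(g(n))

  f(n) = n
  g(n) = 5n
True

f(n) = n and g(n) = 5n are both O(n).
Big-O permits equal growth rates (f ≤ c·g for some c), so f(n) = O(g(n)) is true.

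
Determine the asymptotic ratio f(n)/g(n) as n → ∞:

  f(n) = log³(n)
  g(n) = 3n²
0

Since log³(n) (O(log³ n)) grows slower than 3n² (O(n²)),
the ratio f(n)/g(n) → 0 as n → ∞.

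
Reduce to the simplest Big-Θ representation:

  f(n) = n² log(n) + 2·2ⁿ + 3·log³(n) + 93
Θ(2ⁿ)

Order the terms by growth rate: 93 ≺ 3·log³(n) ≺ n² log(n) ≺ 2·2ⁿ.
The fastest-growing term 2·2ⁿ dominates as n → ∞; dropping its constant factor gives Θ(2ⁿ).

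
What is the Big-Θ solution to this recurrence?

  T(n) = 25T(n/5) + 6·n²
Θ(n² log n)

Master Theorem: a = 25, b = 5, f(n) = 6·n².
Compute the critical exponent d = log₅(25) = 2.
Compare f(n) = Θ(n²) against n^d:
  k = 2 = d, so f(n) = Θ(n^d) — Case 2.
  Work is balanced across levels: T(n) = Θ(n^d log n) = Θ(n² log n).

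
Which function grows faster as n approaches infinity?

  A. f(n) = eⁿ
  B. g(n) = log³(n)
A

f(n) = eⁿ is O(eⁿ), while g(n) = log³(n) is O(log³ n).
Since O(eⁿ) grows faster than O(log³ n), f(n) dominates.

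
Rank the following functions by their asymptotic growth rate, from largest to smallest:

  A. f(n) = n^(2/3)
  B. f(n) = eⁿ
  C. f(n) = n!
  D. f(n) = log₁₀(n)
C > B > A > D

Comparing growth rates:
C = n! is O(n!)
B = eⁿ is O(eⁿ)
A = n^(2/3) is O(n^(2/3))
D = log₁₀(n) is O(log n)

Therefore, the order from fastest to slowest is: C > B > A > D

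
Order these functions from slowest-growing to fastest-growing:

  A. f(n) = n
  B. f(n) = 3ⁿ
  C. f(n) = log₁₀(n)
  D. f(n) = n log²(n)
C < A < D < B

Comparing growth rates:
C = log₁₀(n) is O(log n)
A = n is O(n)
D = n log²(n) is O(n log² n)
B = 3ⁿ is O(3ⁿ)

Therefore, the order from slowest to fastest is: C < A < D < B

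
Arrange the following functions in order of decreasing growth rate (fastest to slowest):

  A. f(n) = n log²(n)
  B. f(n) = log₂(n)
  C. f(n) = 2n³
C > A > B

Comparing growth rates:
C = 2n³ is O(n³)
A = n log²(n) is O(n log² n)
B = log₂(n) is O(log n)

Therefore, the order from fastest to slowest is: C > A > B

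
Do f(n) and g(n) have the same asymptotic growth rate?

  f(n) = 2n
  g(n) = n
True

f(n) = 2n and g(n) = n are both O(n).
Since they have the same asymptotic growth rate, f(n) = Θ(g(n)) is true.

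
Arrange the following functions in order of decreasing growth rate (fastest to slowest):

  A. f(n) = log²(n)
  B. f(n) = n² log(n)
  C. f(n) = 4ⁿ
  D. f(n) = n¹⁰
C > D > B > A

Comparing growth rates:
C = 4ⁿ is O(4ⁿ)
D = n¹⁰ is O(n¹⁰)
B = n² log(n) is O(n² log n)
A = log²(n) is O(log² n)

Therefore, the order from fastest to slowest is: C > D > B > A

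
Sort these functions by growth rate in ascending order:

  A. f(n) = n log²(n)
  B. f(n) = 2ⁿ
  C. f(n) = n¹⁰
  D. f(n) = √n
D < A < C < B

Comparing growth rates:
D = √n is O(√n)
A = n log²(n) is O(n log² n)
C = n¹⁰ is O(n¹⁰)
B = 2ⁿ is O(2ⁿ)

Therefore, the order from slowest to fastest is: D < A < C < B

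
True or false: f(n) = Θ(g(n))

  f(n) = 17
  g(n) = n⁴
False

f(n) = 17 is O(1), and g(n) = n⁴ is O(n⁴).
Since they have different growth rates, f(n) = Θ(g(n)) is false.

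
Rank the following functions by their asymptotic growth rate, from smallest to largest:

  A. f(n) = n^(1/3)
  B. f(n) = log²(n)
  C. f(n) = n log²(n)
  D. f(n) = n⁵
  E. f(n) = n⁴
B < A < C < E < D

Comparing growth rates:
B = log²(n) is O(log² n)
A = n^(1/3) is O(n^(1/3))
C = n log²(n) is O(n log² n)
E = n⁴ is O(n⁴)
D = n⁵ is O(n⁵)

Therefore, the order from slowest to fastest is: B < A < C < E < D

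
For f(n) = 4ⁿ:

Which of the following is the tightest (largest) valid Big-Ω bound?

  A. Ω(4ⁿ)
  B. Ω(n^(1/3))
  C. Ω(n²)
A

f(n) = 4ⁿ is Ω(4ⁿ).
All listed options are valid Big-Ω bounds (lower bounds),
but Ω(4ⁿ) is the tightest (largest valid bound).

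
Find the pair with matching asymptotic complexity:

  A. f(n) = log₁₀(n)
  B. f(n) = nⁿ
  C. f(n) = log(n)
A and C

Examining each function:
  A. log₁₀(n) is O(log n)
  B. nⁿ is O(nⁿ)
  C. log(n) is O(log n)

Functions A and C both have the same complexity class.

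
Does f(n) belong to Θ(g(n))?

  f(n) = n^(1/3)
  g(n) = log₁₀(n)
False

f(n) = n^(1/3) is O(n^(1/3)), and g(n) = log₁₀(n) is O(log n).
Since they have different growth rates, f(n) = Θ(g(n)) is false.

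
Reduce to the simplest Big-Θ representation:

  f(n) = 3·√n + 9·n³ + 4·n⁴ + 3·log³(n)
Θ(n⁴)

Order the terms by growth rate: 3·log³(n) ≺ 3·√n ≺ 9·n³ ≺ 4·n⁴.
The fastest-growing term 4·n⁴ dominates as n → ∞; dropping its constant factor gives Θ(n⁴).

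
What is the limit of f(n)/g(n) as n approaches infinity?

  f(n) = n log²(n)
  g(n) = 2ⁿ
0

Since n log²(n) (O(n log² n)) grows slower than 2ⁿ (O(2ⁿ)),
the ratio f(n)/g(n) → 0 as n → ∞.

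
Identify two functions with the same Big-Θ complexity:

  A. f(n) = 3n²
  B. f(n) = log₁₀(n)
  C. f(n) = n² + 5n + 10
A and C

Examining each function:
  A. 3n² is O(n²)
  B. log₁₀(n) is O(log n)
  C. n² + 5n + 10 is O(n²)

Functions A and C both have the same complexity class.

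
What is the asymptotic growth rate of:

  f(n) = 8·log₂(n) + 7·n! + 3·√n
Θ(n!)

Order the terms by growth rate: 8·log₂(n) ≺ 3·√n ≺ 7·n!.
The fastest-growing term 7·n! dominates as n → ∞; dropping its constant factor gives Θ(n!).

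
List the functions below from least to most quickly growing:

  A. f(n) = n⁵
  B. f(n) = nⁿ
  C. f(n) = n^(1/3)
C < A < B

Comparing growth rates:
C = n^(1/3) is O(n^(1/3))
A = n⁵ is O(n⁵)
B = nⁿ is O(nⁿ)

Therefore, the order from slowest to fastest is: C < A < B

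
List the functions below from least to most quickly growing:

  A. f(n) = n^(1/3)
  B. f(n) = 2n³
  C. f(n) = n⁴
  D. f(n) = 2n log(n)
A < D < B < C

Comparing growth rates:
A = n^(1/3) is O(n^(1/3))
D = 2n log(n) is O(n log n)
B = 2n³ is O(n³)
C = n⁴ is O(n⁴)

Therefore, the order from slowest to fastest is: A < D < B < C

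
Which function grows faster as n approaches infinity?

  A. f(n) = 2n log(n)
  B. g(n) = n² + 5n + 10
B

f(n) = 2n log(n) is O(n log n), while g(n) = n² + 5n + 10 is O(n²).
Since O(n²) grows faster than O(n log n), g(n) dominates.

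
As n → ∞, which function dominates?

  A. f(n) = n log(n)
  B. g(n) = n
A

f(n) = n log(n) is O(n log n), while g(n) = n is O(n).
Since O(n log n) grows faster than O(n), f(n) dominates.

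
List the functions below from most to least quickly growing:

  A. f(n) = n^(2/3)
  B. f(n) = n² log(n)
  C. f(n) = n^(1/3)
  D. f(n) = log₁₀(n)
B > A > C > D

Comparing growth rates:
B = n² log(n) is O(n² log n)
A = n^(2/3) is O(n^(2/3))
C = n^(1/3) is O(n^(1/3))
D = log₁₀(n) is O(log n)

Therefore, the order from fastest to slowest is: B > A > C > D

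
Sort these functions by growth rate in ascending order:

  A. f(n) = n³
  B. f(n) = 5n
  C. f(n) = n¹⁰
B < A < C

Comparing growth rates:
B = 5n is O(n)
A = n³ is O(n³)
C = n¹⁰ is O(n¹⁰)

Therefore, the order from slowest to fastest is: B < A < C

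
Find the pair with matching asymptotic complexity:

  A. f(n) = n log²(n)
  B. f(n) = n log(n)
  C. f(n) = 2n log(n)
B and C

Examining each function:
  A. n log²(n) is O(n log² n)
  B. n log(n) is O(n log n)
  C. 2n log(n) is O(n log n)

Functions B and C both have the same complexity class.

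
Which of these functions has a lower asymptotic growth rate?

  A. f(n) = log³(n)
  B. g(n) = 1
B

f(n) = log³(n) is O(log³ n), while g(n) = 1 is O(1).
Since O(1) grows slower than O(log³ n), g(n) is dominated.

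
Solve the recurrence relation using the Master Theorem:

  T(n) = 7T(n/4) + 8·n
Θ(n^log₄(7))

Master Theorem: a = 7, b = 4, f(n) = 8·n.
Compute the critical exponent d = log₄(7) = 1.404.
Compare f(n) = Θ(n) against n^d:
  k = 1 < d = 1.404, so f(n) = O(n^(d-ε)) — Case 1.
  The recursion cost dominates: T(n) = Θ(n^d) = Θ(n^log₄(7)).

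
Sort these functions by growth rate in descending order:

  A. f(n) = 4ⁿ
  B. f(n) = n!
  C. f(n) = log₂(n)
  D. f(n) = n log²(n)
B > A > D > C

Comparing growth rates:
B = n! is O(n!)
A = 4ⁿ is O(4ⁿ)
D = n log²(n) is O(n log² n)
C = log₂(n) is O(log n)

Therefore, the order from fastest to slowest is: B > A > D > C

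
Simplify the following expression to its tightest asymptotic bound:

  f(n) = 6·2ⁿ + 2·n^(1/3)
Θ(2ⁿ)

Order the terms by growth rate: 2·n^(1/3) ≺ 6·2ⁿ.
The fastest-growing term 6·2ⁿ dominates as n → ∞; dropping its constant factor gives Θ(2ⁿ).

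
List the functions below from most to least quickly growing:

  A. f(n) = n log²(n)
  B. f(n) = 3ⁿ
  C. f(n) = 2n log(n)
B > A > C

Comparing growth rates:
B = 3ⁿ is O(3ⁿ)
A = n log²(n) is O(n log² n)
C = 2n log(n) is O(n log n)

Therefore, the order from fastest to slowest is: B > A > C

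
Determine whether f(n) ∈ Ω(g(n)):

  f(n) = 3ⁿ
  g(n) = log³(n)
True

f(n) = 3ⁿ is O(3ⁿ), and g(n) = log³(n) is O(log³ n).
Since O(3ⁿ) grows at least as fast as O(log³ n), f(n) = Ω(g(n)) is true.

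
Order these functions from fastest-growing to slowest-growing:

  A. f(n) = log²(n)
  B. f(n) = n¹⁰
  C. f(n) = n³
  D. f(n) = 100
B > C > A > D

Comparing growth rates:
B = n¹⁰ is O(n¹⁰)
C = n³ is O(n³)
A = log²(n) is O(log² n)
D = 100 is O(1)

Therefore, the order from fastest to slowest is: B > C > A > D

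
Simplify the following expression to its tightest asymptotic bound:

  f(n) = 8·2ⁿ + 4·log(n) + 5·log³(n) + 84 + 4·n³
Θ(2ⁿ)

Order the terms by growth rate: 84 ≺ 4·log(n) ≺ 5·log³(n) ≺ 4·n³ ≺ 8·2ⁿ.
The fastest-growing term 8·2ⁿ dominates as n → ∞; dropping its constant factor gives Θ(2ⁿ).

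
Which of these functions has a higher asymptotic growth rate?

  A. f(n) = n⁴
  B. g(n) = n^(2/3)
A

f(n) = n⁴ is O(n⁴), while g(n) = n^(2/3) is O(n^(2/3)).
Since O(n⁴) grows faster than O(n^(2/3)), f(n) dominates.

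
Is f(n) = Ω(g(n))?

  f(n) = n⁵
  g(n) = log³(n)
True

f(n) = n⁵ is O(n⁵), and g(n) = log³(n) is O(log³ n).
Since O(n⁵) grows at least as fast as O(log³ n), f(n) = Ω(g(n)) is true.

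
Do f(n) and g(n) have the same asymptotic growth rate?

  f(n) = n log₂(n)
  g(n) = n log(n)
True

f(n) = n log₂(n) and g(n) = n log(n) are both O(n log n).
Since they have the same asymptotic growth rate, f(n) = Θ(g(n)) is true.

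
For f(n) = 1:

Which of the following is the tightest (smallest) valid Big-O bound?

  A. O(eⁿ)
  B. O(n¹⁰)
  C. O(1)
C

f(n) = 1 is O(1).
All listed options are valid Big-O bounds (upper bounds),
but O(1) is the tightest (smallest valid bound).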